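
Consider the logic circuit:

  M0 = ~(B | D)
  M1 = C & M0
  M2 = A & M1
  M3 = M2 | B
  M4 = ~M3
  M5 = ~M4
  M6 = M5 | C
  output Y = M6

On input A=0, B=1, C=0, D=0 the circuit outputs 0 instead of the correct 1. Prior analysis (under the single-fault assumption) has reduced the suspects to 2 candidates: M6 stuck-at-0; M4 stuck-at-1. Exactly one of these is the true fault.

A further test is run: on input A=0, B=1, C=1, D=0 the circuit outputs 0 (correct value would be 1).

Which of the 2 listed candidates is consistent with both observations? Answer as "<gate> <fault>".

Evaluate each candidate on input A=0, B=1, C=1, D=0:
  M6 stuck-at-0: M0=0, M1=0, M2=0, M3=1, M4=0, M5=1, M6=0 [stuck-at-0] → 0 — matches
  M4 stuck-at-1: M0=0, M1=0, M2=0, M3=1, M4=1 [stuck-at-1], M5=0, M6=1 → 1 — eliminated
Only M6 stuck-at-0 reproduces the observed 0.

M6 stuck-at-0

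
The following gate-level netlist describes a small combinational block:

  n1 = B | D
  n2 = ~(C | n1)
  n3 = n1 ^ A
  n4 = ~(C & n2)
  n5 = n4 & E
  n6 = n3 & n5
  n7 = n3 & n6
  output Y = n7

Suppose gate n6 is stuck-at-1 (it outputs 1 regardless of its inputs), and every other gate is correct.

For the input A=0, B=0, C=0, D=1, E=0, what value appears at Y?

1

Propagate with n6 forced: n1=1, n2=0, n3=1, n4=1, n5=0, n6=1 [stuck-at-1], n7=1.
So Y = 1. (Without the fault it would be 0.)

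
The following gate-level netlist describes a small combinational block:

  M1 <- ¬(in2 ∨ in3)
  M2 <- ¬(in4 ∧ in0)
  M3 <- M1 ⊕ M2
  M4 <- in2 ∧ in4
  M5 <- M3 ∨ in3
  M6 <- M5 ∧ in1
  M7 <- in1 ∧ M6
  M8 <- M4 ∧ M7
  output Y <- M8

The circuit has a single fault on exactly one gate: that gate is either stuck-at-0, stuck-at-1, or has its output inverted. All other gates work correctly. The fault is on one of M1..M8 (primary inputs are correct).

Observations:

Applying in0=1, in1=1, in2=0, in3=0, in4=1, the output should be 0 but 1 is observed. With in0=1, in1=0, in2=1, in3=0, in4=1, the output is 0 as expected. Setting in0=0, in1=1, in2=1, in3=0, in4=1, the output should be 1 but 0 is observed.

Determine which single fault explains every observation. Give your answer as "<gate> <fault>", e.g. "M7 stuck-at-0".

Fault-free values for test 1 (in0=1, in1=1, in2=0, in3=0, in4=1): M1=1, M2=0, M3=1, M4=0, M5=1, M6=1, M7=1, M8=0, giving Y=0. Observed 1.
Test 1: faults giving observed 1 are {M4 stuck-at-1, M4 inverted output, M8 stuck-at-1, M8 inverted output}.
Test 2 (in0=1, in1=0, in2=1, in3=0, in4=1): fault-free M1=0, M2=0, M3=0, M4=1, M5=0, M6=0, M7=0, M8=0 → 0; observed 0. Eliminates M8 stuck-at-1, M8 inverted output.
Test 3 (in0=0, in1=1, in2=1, in3=0, in4=1): fault-free M1=0, M2=1, M3=1, M4=1, M5=1, M6=1, M7=1, M8=1 → 1; observed 0. Eliminates M4 stuck-at-1.
Only M4 inverted output is consistent with every test.

M4 inverted output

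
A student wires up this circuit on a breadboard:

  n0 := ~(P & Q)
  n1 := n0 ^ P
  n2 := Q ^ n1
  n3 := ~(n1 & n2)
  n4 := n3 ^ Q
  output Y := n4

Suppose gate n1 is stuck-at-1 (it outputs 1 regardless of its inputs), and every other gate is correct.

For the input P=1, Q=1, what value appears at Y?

Propagate with n1 forced: n0=0, n1=1 [stuck-at-1], n2=0, n3=1, n4=0.
So Y = 0. (Same as the fault-free value — the fault is masked on this input.)

0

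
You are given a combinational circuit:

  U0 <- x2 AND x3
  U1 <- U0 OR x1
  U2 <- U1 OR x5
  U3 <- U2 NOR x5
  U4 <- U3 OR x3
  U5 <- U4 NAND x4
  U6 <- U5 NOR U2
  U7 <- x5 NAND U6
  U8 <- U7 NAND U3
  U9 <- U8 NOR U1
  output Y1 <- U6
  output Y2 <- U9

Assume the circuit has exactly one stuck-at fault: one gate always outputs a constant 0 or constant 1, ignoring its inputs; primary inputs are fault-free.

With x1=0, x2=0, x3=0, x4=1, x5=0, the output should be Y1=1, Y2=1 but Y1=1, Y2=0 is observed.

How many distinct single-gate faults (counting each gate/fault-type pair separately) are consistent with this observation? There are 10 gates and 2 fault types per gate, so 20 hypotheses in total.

Fault-free: U0=0, U1=0, U2=0, U3=1, U4=1, U5=0, U6=1, U7=1, U8=0, U9=1 → Y1=1, Y2=1. Observed Y1=1, Y2=0.
  U0: none of the 2 fault types match ✗
  U1: none of the 2 fault types match ✗
  U2: none of the 2 fault types match ✗
  U3: none of the 2 fault types match ✗
  U4: none of the 2 fault types match ✗
  U5: none of the 2 fault types match ✗
  U6: none of the 2 fault types match ✗
  U7: stuck-at-0 ✓; others ✗
  U8: stuck-at-1 ✓; others ✗
  U9: stuck-at-0 ✓; others ✗
Consistent faults: {U7 stuck-at-0, U8 stuck-at-1, U9 stuck-at-0} — 3 in all.

3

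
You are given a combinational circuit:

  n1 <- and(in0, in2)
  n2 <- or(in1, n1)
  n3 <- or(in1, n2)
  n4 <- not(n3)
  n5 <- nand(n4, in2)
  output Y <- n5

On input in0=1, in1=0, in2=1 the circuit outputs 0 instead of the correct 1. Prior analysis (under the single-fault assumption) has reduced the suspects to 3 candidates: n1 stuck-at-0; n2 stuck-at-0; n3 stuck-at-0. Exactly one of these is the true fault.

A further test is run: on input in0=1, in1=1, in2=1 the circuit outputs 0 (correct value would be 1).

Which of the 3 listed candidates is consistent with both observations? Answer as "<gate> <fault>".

Evaluate each candidate on input in0=1, in1=1, in2=1:
  n1 stuck-at-0: n1=0 [stuck-at-0], n2=1, n3=1, n4=0, n5=1 → 1 — eliminated
  n2 stuck-at-0: n1=1, n2=0 [stuck-at-0], n3=1, n4=0, n5=1 → 1 — eliminated
  n3 stuck-at-0: n1=1, n2=1, n3=0 [stuck-at-0], n4=1, n5=0 → 0 — matches
Only n3 stuck-at-0 reproduces the observed 0.

n3 stuck-at-0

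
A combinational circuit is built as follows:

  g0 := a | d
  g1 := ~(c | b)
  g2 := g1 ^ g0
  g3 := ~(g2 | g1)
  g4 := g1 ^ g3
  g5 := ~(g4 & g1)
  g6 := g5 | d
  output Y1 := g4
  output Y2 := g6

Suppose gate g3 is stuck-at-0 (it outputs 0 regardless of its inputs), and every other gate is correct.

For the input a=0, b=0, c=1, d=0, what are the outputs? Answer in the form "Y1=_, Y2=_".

Propagate with g3 forced: g0=0, g1=0, g2=0, g3=0 [stuck-at-0], g4=0, g5=1, g6=1.
So the outputs are Y1=0, Y2=1. (Without the fault they would be Y1=1, Y2=1.)

Y1=0, Y2=1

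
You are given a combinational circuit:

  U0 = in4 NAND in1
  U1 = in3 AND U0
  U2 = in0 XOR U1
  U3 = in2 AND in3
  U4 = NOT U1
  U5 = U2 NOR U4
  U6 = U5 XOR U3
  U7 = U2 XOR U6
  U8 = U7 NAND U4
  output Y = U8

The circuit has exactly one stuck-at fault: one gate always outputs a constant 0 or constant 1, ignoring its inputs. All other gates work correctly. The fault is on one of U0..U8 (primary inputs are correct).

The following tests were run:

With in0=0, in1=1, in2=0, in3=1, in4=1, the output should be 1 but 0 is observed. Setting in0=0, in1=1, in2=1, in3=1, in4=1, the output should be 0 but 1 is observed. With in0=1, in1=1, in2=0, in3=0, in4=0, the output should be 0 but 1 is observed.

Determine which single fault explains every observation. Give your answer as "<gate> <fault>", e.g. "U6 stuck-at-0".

Fault-free values for test 1 (in0=0, in1=1, in2=0, in3=1, in4=1): U0=0, U1=0, U2=0, U3=0, U4=1, U5=0, U6=0, U7=0, U8=1, giving Y=1. Observed 0.
Test 1: faults giving observed 0 are {U2 stuck-at-1, U3 stuck-at-1, U5 stuck-at-1, U6 stuck-at-1, U7 stuck-at-1, U8 stuck-at-0}.
Test 2 (in0=0, in1=1, in2=1, in3=1, in4=1): fault-free U0=0, U1=0, U2=0, U3=1, U4=1, U5=0, U6=1, U7=1, U8=0 → 0; observed 1. Eliminates U3 stuck-at-1, U6 stuck-at-1, U7 stuck-at-1, U8 stuck-at-0.
Test 3 (in0=1, in1=1, in2=0, in3=0, in4=0): fault-free U0=1, U1=0, U2=1, U3=0, U4=1, U5=0, U6=0, U7=1, U8=0 → 0; observed 1. Eliminates U2 stuck-at-1.
Only U5 stuck-at-1 is consistent with every test.

U5 stuck-at-1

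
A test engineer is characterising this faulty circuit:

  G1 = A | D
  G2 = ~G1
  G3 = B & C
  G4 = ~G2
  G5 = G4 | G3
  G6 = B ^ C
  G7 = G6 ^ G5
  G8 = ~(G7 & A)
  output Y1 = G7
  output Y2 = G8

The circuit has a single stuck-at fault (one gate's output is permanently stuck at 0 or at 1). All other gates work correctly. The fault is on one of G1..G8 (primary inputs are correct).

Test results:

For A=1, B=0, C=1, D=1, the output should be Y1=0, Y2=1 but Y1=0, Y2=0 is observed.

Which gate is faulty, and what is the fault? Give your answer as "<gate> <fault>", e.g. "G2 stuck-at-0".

G8 stuck-at-0

Fault-free values for test 1 (A=1, B=0, C=1, D=1): G1=1, G2=0, G3=0, G4=1, G5=1, G6=1, G7=0, G8=1, giving Y1=0, Y2=1. Observed Y1=0, Y2=0.
Test 1: faults giving observed Y1=0, Y2=0 are {G8 stuck-at-0}.
Only G8 stuck-at-0 is consistent with every test.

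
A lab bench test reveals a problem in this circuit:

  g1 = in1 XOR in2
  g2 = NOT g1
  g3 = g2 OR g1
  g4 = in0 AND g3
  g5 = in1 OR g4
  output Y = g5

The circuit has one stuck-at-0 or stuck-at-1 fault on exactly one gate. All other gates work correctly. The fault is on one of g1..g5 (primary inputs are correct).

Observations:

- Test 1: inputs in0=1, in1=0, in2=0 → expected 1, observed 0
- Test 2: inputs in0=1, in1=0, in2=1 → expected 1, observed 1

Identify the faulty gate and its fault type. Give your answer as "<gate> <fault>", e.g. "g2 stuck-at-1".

Fault-free values for test 1 (in0=1, in1=0, in2=0): g1=0, g2=1, g3=1, g4=1, g5=1, giving Y=1. Observed 0.
Test 1: faults giving observed 0 are {g2 stuck-at-0, g3 stuck-at-0, g4 stuck-at-0, g5 stuck-at-0}.
Test 2 (in0=1, in1=0, in2=1): fault-free g1=1, g2=0, g3=1, g4=1, g5=1 → 1; observed 1. Eliminates g3 stuck-at-0, g4 stuck-at-0, g5 stuck-at-0.
Only g2 stuck-at-0 is consistent with every test.

g2 stuck-at-0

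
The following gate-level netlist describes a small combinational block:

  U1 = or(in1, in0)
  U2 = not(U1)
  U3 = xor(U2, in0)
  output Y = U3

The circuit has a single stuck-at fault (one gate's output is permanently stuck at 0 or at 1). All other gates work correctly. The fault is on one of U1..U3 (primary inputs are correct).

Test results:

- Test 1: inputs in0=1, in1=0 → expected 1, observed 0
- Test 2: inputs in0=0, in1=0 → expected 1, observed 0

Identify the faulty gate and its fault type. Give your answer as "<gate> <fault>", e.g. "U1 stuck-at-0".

Fault-free values for test 1 (in0=1, in1=0): U1=1, U2=0, U3=1, giving Y=1. Observed 0.
Test 1: faults giving observed 0 are {U1 stuck-at-0, U2 stuck-at-1, U3 stuck-at-0}.
Test 2 (in0=0, in1=0): fault-free U1=0, U2=1, U3=1 → 1; observed 0. Eliminates U1 stuck-at-0, U2 stuck-at-1.
Only U3 stuck-at-0 is consistent with every test.

U3 stuck-at-0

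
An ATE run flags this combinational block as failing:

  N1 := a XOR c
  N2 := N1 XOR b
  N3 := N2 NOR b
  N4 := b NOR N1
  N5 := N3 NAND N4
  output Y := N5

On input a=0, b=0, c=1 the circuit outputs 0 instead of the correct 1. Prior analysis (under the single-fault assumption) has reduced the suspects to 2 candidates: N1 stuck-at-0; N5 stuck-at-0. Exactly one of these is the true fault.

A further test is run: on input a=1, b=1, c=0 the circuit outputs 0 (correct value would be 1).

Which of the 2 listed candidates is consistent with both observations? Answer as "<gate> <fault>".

Evaluate each candidate on input a=1, b=1, c=0:
  N1 stuck-at-0: N1=0 [stuck-at-0], N2=1, N3=0, N4=0, N5=1 → 1 — eliminated
  N5 stuck-at-0: N1=1, N2=0, N3=0, N4=0, N5=0 [stuck-at-0] → 0 — matches
Only N5 stuck-at-0 reproduces the observed 0.

N5 stuck-at-0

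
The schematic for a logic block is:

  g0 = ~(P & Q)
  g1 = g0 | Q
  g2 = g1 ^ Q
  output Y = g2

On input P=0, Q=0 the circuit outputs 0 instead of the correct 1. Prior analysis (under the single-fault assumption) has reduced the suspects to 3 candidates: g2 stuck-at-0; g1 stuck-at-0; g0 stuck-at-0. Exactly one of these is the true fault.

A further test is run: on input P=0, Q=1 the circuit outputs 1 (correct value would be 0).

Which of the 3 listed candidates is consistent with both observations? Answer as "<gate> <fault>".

Evaluate each candidate on input P=0, Q=1:
  g2 stuck-at-0: g0=1, g1=1, g2=0 [stuck-at-0] → 0 — eliminated
  g1 stuck-at-0: g0=1, g1=0 [stuck-at-0], g2=1 → 1 — matches
  g0 stuck-at-0: g0=0 [stuck-at-0], g1=1, g2=0 → 0 — eliminated
Only g1 stuck-at-0 reproduces the observed 1.

g1 stuck-at-0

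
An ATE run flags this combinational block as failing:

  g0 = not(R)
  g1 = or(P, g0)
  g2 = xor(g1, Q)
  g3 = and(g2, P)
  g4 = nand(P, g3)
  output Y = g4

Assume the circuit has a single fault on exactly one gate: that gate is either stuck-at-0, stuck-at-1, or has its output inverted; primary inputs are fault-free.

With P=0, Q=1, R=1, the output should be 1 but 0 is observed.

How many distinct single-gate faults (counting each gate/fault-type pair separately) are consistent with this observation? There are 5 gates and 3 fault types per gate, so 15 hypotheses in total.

2

Fault-free: g0=0, g1=0, g2=1, g3=0, g4=1 → 1. Observed 0.
  g0: none of the 3 fault types match ✗
  g1: none of the 3 fault types match ✗
  g2: none of the 3 fault types match ✗
  g3: none of the 3 fault types match ✗
  g4: stuck-at-0, inverted output ✓; others ✗
Consistent faults: {g4 stuck-at-0, g4 inverted output} — 2 in all.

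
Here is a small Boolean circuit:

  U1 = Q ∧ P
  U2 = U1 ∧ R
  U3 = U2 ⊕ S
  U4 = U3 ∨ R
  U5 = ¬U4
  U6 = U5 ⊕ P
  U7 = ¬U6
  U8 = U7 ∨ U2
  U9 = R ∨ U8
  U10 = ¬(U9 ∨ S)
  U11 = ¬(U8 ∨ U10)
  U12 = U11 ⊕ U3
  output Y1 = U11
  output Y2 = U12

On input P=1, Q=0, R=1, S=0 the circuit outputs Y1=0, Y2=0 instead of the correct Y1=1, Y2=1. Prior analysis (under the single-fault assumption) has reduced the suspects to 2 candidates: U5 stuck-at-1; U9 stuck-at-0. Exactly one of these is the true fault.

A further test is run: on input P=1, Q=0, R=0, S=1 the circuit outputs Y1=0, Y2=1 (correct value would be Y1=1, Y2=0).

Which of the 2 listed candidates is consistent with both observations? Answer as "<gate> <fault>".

U5 stuck-at-1

Evaluate each candidate on input P=1, Q=0, R=0, S=1:
  U5 stuck-at-1: U1=0, U2=0, U3=1, U4=1, U5=1 [stuck-at-1], U6=0, U7=1, U8=1, U9=1, U10=0, U11=0, U12=1 → Y1=0, Y2=1 — matches
  U9 stuck-at-0: U1=0, U2=0, U3=1, U4=1, U5=0, U6=1, U7=0, U8=0, U9=0 [stuck-at-0], U10=0, U11=1, U12=0 → Y1=1, Y2=0 — eliminated
Only U5 stuck-at-1 reproduces the observed Y1=0, Y2=1.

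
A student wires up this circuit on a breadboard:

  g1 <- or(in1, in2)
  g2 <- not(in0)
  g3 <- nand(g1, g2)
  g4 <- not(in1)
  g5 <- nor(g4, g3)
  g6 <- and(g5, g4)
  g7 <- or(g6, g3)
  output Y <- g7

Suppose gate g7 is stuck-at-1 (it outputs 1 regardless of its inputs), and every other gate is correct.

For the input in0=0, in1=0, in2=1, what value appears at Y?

Propagate with g7 forced: g1=1, g2=1, g3=0, g4=1, g5=0, g6=0, g7=1 [stuck-at-1].
So Y = 1. (Without the fault it would be 0.)

1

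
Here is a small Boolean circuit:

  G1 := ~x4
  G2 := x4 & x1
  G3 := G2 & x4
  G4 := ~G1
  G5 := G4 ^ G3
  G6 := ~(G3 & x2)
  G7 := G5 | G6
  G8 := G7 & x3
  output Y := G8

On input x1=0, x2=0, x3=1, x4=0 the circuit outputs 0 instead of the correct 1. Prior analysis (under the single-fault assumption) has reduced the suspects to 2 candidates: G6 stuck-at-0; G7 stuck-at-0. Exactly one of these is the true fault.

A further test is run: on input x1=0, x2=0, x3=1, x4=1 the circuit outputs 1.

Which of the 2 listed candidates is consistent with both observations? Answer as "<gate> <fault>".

Evaluate each candidate on input x1=0, x2=0, x3=1, x4=1:
  G6 stuck-at-0: G1=0, G2=0, G3=0, G4=1, G5=1, G6=0 [stuck-at-0], G7=1, G8=1 → 1 — matches
  G7 stuck-at-0: G1=0, G2=0, G3=0, G4=1, G5=1, G6=1, G7=0 [stuck-at-0], G8=0 → 0 — eliminated
Only G6 stuck-at-0 reproduces the observed 1.

G6 stuck-at-0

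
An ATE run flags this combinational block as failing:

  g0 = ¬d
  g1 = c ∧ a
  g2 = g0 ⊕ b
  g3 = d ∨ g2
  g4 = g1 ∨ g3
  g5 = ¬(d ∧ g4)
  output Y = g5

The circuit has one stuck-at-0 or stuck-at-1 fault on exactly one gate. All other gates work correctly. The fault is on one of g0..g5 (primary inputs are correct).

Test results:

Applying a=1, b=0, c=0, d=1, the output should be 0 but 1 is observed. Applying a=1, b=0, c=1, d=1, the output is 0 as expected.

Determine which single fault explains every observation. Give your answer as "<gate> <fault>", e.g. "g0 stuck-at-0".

Fault-free values for test 1 (a=1, b=0, c=0, d=1): g0=0, g1=0, g2=0, g3=1, g4=1, g5=0, giving Y=0. Observed 1.
Test 1: faults giving observed 1 are {g3 stuck-at-0, g4 stuck-at-0, g5 stuck-at-1}.
Test 2 (a=1, b=0, c=1, d=1): fault-free g0=0, g1=1, g2=0, g3=1, g4=1, g5=0 → 0; observed 0. Eliminates g4 stuck-at-0, g5 stuck-at-1.
Only g3 stuck-at-0 is consistent with every test.

g3 stuck-at-0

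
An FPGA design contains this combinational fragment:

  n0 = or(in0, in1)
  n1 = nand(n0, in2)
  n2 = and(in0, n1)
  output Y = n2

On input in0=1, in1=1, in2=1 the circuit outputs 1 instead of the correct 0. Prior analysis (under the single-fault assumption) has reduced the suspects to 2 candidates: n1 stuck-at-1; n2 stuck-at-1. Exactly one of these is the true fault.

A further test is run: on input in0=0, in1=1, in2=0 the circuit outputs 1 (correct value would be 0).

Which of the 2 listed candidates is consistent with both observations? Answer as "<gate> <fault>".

Evaluate each candidate on input in0=0, in1=1, in2=0:
  n1 stuck-at-1: n0=1, n1=1 [stuck-at-1], n2=0 → 0 — eliminated
  n2 stuck-at-1: n0=1, n1=1, n2=1 [stuck-at-1] → 1 — matches
Only n2 stuck-at-1 reproduces the observed 1.

n2 stuck-at-1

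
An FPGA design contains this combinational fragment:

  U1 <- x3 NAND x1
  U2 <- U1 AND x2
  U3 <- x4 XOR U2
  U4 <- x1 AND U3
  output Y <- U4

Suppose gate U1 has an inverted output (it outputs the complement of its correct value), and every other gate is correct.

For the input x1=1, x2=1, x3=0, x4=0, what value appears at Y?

0

Propagate with U1 forced: U1=0 [inverted output], U2=0, U3=0, U4=0.
So Y = 0. (Without the fault it would be 1.)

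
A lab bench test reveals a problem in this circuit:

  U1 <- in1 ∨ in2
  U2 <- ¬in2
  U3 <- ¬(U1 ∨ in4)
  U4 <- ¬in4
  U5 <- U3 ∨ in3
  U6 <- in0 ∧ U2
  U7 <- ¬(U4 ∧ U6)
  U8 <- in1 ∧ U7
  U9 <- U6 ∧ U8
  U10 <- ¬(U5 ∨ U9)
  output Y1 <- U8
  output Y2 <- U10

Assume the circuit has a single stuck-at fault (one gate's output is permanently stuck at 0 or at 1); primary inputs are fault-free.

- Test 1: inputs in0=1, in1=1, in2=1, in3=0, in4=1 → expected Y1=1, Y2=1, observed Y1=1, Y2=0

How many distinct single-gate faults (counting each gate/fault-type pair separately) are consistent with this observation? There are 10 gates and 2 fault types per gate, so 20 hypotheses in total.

Fault-free: U1=1, U2=0, U3=0, U4=0, U5=0, U6=0, U7=1, U8=1, U9=0, U10=1 → Y1=1, Y2=1. Observed Y1=1, Y2=0.
  U1: none of the 2 fault types match ✗
  U2: stuck-at-1 ✓; others ✗
  U3: stuck-at-1 ✓; others ✗
  U4: none of the 2 fault types match ✗
  U5: stuck-at-1 ✓; others ✗
  U6: stuck-at-1 ✓; others ✗
  U7: none of the 2 fault types match ✗
  U8: none of the 2 fault types match ✗
  U9: stuck-at-1 ✓; others ✗
  U10: stuck-at-0 ✓; others ✗
Consistent faults: {U2 stuck-at-1, U3 stuck-at-1, U5 stuck-at-1, U6 stuck-at-1, U9 stuck-at-1, U10 stuck-at-0} — 6 in all.

6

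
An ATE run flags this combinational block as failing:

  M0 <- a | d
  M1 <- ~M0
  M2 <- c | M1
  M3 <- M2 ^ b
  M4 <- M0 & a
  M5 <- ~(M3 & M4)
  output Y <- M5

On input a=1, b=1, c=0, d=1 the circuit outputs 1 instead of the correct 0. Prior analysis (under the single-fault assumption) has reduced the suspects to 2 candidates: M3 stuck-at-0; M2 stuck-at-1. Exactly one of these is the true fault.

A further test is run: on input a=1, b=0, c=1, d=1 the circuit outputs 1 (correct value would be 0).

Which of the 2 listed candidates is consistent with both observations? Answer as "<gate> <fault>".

M3 stuck-at-0

Evaluate each candidate on input a=1, b=0, c=1, d=1:
  M3 stuck-at-0: M0=1, M1=0, M2=1, M3=0 [stuck-at-0], M4=1, M5=1 → 1 — matches
  M2 stuck-at-1: M0=1, M1=0, M2=1 [stuck-at-1], M3=1, M4=1, M5=0 → 0 — eliminated
Only M3 stuck-at-0 reproduces the observed 1.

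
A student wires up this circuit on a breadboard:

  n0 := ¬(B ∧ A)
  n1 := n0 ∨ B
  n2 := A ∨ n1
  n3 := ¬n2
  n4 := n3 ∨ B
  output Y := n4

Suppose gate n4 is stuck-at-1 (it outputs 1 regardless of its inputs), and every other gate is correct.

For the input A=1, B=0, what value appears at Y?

Propagate with n4 forced: n0=1, n1=1, n2=1, n3=0, n4=1 [stuck-at-1].
So Y = 1. (Without the fault it would be 0.)

1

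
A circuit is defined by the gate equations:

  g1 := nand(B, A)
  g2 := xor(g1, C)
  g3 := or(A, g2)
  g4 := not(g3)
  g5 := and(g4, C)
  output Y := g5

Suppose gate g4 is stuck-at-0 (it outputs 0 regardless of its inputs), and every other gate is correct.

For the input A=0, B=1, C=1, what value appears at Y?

0

Propagate with g4 forced: g1=1, g2=0, g3=0, g4=0 [stuck-at-0], g5=0.
So Y = 0. (Without the fault it would be 1.)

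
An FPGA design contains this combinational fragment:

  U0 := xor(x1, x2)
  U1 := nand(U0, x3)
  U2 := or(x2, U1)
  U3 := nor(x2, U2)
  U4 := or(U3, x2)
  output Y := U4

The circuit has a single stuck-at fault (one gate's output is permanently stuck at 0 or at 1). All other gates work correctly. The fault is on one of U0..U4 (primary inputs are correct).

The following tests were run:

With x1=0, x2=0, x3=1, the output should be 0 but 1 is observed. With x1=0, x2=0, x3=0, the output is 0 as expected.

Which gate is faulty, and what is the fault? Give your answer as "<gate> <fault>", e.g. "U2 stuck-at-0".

Fault-free values for test 1 (x1=0, x2=0, x3=1): U0=0, U1=1, U2=1, U3=0, U4=0, giving Y=0. Observed 1.
Test 1: faults giving observed 1 are {U0 stuck-at-1, U1 stuck-at-0, U2 stuck-at-0, U3 stuck-at-1, U4 stuck-at-1}.
Test 2 (x1=0, x2=0, x3=0): fault-free U0=0, U1=1, U2=1, U3=0, U4=0 → 0; observed 0. Eliminates U1 stuck-at-0, U2 stuck-at-0, U3 stuck-at-1, U4 stuck-at-1.
Only U0 stuck-at-1 is consistent with every test.

U0 stuck-at-1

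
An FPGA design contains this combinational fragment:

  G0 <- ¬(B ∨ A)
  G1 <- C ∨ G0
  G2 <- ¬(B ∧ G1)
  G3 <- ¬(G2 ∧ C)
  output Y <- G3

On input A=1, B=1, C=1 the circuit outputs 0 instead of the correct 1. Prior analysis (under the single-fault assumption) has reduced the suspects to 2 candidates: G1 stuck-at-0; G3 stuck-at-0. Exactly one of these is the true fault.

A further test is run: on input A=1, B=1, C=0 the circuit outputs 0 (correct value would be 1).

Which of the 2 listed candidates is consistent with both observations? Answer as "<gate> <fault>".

G3 stuck-at-0

Evaluate each candidate on input A=1, B=1, C=0:
  G1 stuck-at-0: G0=0, G1=0 [stuck-at-0], G2=1, G3=1 → 1 — eliminated
  G3 stuck-at-0: G0=0, G1=0, G2=1, G3=0 [stuck-at-0] → 0 — matches
Only G3 stuck-at-0 reproduces the observed 0.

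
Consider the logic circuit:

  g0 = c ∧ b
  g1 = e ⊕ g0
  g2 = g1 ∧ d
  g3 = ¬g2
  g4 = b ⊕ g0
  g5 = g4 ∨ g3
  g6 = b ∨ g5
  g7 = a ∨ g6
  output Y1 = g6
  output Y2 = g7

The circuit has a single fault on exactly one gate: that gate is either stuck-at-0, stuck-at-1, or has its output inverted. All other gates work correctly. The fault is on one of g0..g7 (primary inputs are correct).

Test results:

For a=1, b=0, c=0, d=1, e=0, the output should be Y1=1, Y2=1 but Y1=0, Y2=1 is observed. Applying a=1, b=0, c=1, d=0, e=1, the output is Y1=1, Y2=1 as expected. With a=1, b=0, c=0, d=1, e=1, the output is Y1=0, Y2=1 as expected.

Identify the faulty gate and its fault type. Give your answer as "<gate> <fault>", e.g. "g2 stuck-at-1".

Fault-free values for test 1 (a=1, b=0, c=0, d=1, e=0): g0=0, g1=0, g2=0, g3=1, g4=0, g5=1, g6=1, g7=1, giving Y1=1, Y2=1. Observed Y1=0, Y2=1.
Test 1: faults giving observed Y1=0, Y2=1 are {g1 stuck-at-1, g1 inverted output, g2 stuck-at-1, g2 inverted output, g3 stuck-at-0, g3 inverted output, g5 stuck-at-0, g5 inverted output, g6 stuck-at-0, g6 inverted output}.
Test 2 (a=1, b=0, c=1, d=0, e=1): fault-free g0=0, g1=1, g2=0, g3=1, g4=0, g5=1, g6=1, g7=1 → Y1=1, Y2=1; observed Y1=1, Y2=1. Eliminates g2 stuck-at-1, g2 inverted output, g3 stuck-at-0, g3 inverted output, g5 stuck-at-0, g5 inverted output, g6 stuck-at-0, g6 inverted output.
Test 3 (a=1, b=0, c=0, d=1, e=1): fault-free g0=0, g1=1, g2=1, g3=0, g4=0, g5=0, g6=0, g7=1 → Y1=0, Y2=1; observed Y1=0, Y2=1. Eliminates g1 inverted output.
Only g1 stuck-at-1 is consistent with every test.

g1 stuck-at-1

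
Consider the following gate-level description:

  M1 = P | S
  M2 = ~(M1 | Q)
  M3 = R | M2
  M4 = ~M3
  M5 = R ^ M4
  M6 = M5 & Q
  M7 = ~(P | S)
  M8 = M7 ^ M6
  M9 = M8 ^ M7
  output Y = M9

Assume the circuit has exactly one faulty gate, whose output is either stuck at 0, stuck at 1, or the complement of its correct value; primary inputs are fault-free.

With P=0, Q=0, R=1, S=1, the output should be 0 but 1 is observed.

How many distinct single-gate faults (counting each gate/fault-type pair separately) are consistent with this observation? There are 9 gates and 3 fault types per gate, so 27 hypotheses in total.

Fault-free: M1=1, M2=0, M3=1, M4=0, M5=1, M6=0, M7=0, M8=0, M9=0 → 0. Observed 1.
  M1: none of the 3 fault types match ✗
  M2: none of the 3 fault types match ✗
  M3: none of the 3 fault types match ✗
  M4: none of the 3 fault types match ✗
  M5: none of the 3 fault types match ✗
  M6: stuck-at-1, inverted output ✓; others ✗
  M7: none of the 3 fault types match ✗
  M8: stuck-at-1, inverted output ✓; others ✗
  M9: stuck-at-1, inverted output ✓; others ✗
Consistent faults: {M6 stuck-at-1, M6 inverted output, M8 stuck-at-1, M8 inverted output, M9 stuck-at-1, M9 inverted output} — 6 in all.

6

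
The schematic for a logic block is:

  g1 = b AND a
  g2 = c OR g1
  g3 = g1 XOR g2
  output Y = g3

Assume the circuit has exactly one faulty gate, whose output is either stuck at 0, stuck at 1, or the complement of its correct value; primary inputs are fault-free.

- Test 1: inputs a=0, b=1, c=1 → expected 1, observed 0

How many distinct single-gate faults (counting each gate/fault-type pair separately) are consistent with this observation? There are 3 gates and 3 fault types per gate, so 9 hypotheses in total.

6

Fault-free: g1=0, g2=1, g3=1 → 1. Observed 0.
  g1 stuck-at-0: output 1 ✗
  g1 stuck-at-1: output 0 ✓
  g1 inverted output: output 0 ✓
  g2 stuck-at-0: output 0 ✓
  g2 stuck-at-1: output 1 ✗
  g2 inverted output: output 0 ✓
  g3 stuck-at-0: output 0 ✓
  g3 stuck-at-1: output 1 ✗
  g3 inverted output: output 0 ✓
Consistent faults: {g1 stuck-at-1, g1 inverted output, g2 stuck-at-0, g2 inverted output, g3 stuck-at-0, g3 inverted output} — 6 in all.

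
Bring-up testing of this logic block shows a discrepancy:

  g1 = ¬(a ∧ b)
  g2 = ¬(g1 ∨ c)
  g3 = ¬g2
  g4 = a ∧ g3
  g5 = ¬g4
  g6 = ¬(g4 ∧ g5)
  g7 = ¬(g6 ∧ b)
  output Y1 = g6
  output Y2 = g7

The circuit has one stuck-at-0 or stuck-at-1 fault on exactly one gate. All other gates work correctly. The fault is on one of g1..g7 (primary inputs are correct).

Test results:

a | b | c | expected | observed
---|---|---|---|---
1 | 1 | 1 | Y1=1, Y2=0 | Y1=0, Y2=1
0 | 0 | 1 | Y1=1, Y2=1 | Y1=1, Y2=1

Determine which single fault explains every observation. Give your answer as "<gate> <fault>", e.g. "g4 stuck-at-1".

g5 stuck-at-1

Fault-free values for test 1 (a=1, b=1, c=1): g1=0, g2=0, g3=1, g4=1, g5=0, g6=1, g7=0, giving Y1=1, Y2=0. Observed Y1=0, Y2=1.
Test 1: faults giving observed Y1=0, Y2=1 are {g5 stuck-at-1, g6 stuck-at-0}.
Test 2 (a=0, b=0, c=1): fault-free g1=1, g2=0, g3=1, g4=0, g5=1, g6=1, g7=1 → Y1=1, Y2=1; observed Y1=1, Y2=1. Eliminates g6 stuck-at-0.
Only g5 stuck-at-1 is consistent with every test.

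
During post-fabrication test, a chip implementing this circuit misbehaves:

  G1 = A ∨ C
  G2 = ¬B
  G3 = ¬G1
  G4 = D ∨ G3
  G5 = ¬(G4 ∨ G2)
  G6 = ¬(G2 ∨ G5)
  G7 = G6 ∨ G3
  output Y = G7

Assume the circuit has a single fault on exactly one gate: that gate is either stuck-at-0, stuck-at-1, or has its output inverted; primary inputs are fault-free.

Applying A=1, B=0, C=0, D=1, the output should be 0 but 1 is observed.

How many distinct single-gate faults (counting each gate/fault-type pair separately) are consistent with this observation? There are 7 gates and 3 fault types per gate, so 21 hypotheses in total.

Fault-free: G1=1, G2=1, G3=0, G4=1, G5=0, G6=0, G7=0 → 0. Observed 1.
  G1: stuck-at-0, inverted output ✓; others ✗
  G2: stuck-at-0, inverted output ✓; others ✗
  G3: stuck-at-1, inverted output ✓; others ✗
  G4: none of the 3 fault types match ✗
  G5: none of the 3 fault types match ✗
  G6: stuck-at-1, inverted output ✓; others ✗
  G7: stuck-at-1, inverted output ✓; others ✗
Consistent faults: {G1 stuck-at-0, G1 inverted output, G2 stuck-at-0, G2 inverted output, G3 stuck-at-1, G3 inverted output, G6 stuck-at-1, G6 inverted output, G7 stuck-at-1, G7 inverted output} — 10 in all.

10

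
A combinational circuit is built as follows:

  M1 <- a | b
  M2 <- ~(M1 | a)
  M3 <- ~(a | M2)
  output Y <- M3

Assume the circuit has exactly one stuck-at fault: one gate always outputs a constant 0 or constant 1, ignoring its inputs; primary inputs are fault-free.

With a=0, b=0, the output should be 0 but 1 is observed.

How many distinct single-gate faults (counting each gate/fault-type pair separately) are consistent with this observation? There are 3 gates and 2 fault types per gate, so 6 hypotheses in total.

Fault-free: M1=0, M2=1, M3=0 → 0. Observed 1.
  M1 stuck-at-0: output 0 ✗
  M1 stuck-at-1: output 1 ✓
  M2 stuck-at-0: output 1 ✓
  M2 stuck-at-1: output 0 ✗
  M3 stuck-at-0: output 0 ✗
  M3 stuck-at-1: output 1 ✓
Consistent faults: {M1 stuck-at-1, M2 stuck-at-0, M3 stuck-at-1} — 3 in all.

3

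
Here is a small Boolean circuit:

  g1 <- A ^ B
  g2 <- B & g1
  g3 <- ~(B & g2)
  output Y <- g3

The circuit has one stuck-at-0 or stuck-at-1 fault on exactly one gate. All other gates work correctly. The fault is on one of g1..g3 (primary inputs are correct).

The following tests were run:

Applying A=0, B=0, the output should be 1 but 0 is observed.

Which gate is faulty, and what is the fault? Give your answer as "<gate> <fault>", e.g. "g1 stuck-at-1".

Fault-free values for test 1 (A=0, B=0): g1=0, g2=0, g3=1, giving Y=1. Observed 0.
Test 1: faults giving observed 0 are {g3 stuck-at-0}.
Only g3 stuck-at-0 is consistent with every test.

g3 stuck-at-0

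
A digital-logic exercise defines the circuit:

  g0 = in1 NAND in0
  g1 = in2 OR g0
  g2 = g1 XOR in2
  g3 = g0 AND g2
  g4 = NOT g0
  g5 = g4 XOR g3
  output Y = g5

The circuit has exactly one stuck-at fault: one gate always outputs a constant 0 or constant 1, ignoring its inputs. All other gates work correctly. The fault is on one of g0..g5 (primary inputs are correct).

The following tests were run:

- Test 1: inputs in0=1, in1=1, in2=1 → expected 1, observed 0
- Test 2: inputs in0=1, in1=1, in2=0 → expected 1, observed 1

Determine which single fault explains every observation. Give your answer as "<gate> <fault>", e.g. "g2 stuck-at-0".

Fault-free values for test 1 (in0=1, in1=1, in2=1): g0=0, g1=1, g2=0, g3=0, g4=1, g5=1, giving Y=1. Observed 0.
Test 1: faults giving observed 0 are {g0 stuck-at-1, g3 stuck-at-1, g4 stuck-at-0, g5 stuck-at-0}.
Test 2 (in0=1, in1=1, in2=0): fault-free g0=0, g1=0, g2=0, g3=0, g4=1, g5=1 → 1; observed 1. Eliminates g3 stuck-at-1, g4 stuck-at-0, g5 stuck-at-0.
Only g0 stuck-at-1 is consistent with every test.

g0 stuck-at-1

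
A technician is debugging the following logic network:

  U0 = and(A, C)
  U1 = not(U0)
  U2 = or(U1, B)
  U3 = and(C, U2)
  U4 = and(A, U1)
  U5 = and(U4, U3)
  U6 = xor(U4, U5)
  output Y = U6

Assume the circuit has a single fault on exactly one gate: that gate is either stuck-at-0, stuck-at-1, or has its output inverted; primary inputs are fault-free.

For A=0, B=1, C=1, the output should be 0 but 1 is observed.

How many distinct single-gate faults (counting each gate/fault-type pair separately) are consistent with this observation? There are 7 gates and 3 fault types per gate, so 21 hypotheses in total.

4

Fault-free: U0=0, U1=1, U2=1, U3=1, U4=0, U5=0, U6=0 → 0. Observed 1.
  U0: none of the 3 fault types match ✗
  U1: none of the 3 fault types match ✗
  U2: none of the 3 fault types match ✗
  U3: none of the 3 fault types match ✗
  U4: none of the 3 fault types match ✗
  U5: stuck-at-1, inverted output ✓; others ✗
  U6: stuck-at-1, inverted output ✓; others ✗
Consistent faults: {U5 stuck-at-1, U5 inverted output, U6 stuck-at-1, U6 inverted output} — 4 in all.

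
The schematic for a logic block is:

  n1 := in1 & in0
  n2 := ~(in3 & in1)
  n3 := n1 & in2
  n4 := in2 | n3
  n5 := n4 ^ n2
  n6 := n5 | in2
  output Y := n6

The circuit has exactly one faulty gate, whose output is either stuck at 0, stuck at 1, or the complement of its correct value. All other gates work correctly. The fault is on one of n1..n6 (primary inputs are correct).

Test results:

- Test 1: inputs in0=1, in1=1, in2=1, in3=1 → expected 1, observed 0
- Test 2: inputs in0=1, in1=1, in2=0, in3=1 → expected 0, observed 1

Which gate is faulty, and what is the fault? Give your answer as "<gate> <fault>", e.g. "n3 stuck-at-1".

Fault-free values for test 1 (in0=1, in1=1, in2=1, in3=1): n1=1, n2=0, n3=1, n4=1, n5=1, n6=1, giving Y=1. Observed 0.
Test 1: faults giving observed 0 are {n6 stuck-at-0, n6 inverted output}.
Test 2 (in0=1, in1=1, in2=0, in3=1): fault-free n1=1, n2=0, n3=0, n4=0, n5=0, n6=0 → 0; observed 1. Eliminates n6 stuck-at-0.
Only n6 inverted output is consistent with every test.

n6 inverted output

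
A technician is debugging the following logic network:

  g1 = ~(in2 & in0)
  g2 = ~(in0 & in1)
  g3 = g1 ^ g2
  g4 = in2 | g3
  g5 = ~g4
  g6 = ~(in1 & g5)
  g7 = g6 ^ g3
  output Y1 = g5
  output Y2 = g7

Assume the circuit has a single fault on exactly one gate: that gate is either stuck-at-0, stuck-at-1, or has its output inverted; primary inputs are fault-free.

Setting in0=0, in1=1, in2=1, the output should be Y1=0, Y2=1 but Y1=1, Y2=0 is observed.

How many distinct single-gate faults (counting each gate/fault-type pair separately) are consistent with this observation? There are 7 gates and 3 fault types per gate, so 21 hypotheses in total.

4

Fault-free: g1=1, g2=1, g3=0, g4=1, g5=0, g6=1, g7=1 → Y1=0, Y2=1. Observed Y1=1, Y2=0.
  g1: none of the 3 fault types match ✗
  g2: none of the 3 fault types match ✗
  g3: none of the 3 fault types match ✗
  g4: stuck-at-0, inverted output ✓; others ✗
  g5: stuck-at-1, inverted output ✓; others ✗
  g6: none of the 3 fault types match ✗
  g7: none of the 3 fault types match ✗
Consistent faults: {g4 stuck-at-0, g4 inverted output, g5 stuck-at-1, g5 inverted output} — 4 in all.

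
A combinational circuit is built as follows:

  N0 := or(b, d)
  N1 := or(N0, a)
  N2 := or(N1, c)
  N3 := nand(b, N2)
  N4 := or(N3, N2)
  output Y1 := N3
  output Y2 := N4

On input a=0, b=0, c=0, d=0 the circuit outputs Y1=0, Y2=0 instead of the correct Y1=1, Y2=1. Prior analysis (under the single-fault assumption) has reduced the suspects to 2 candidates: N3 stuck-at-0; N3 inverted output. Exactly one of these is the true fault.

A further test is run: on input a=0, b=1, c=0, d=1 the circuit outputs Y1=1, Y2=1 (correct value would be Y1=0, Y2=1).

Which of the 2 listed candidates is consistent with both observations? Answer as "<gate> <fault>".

N3 inverted output

Evaluate each candidate on input a=0, b=1, c=0, d=1:
  N3 stuck-at-0: N0=1, N1=1, N2=1, N3=0 [stuck-at-0], N4=1 → Y1=0, Y2=1 — eliminated
  N3 inverted output: N0=1, N1=1, N2=1, N3=1 [inverted output], N4=1 → Y1=1, Y2=1 — matches
Only N3 inverted output reproduces the observed Y1=1, Y2=1.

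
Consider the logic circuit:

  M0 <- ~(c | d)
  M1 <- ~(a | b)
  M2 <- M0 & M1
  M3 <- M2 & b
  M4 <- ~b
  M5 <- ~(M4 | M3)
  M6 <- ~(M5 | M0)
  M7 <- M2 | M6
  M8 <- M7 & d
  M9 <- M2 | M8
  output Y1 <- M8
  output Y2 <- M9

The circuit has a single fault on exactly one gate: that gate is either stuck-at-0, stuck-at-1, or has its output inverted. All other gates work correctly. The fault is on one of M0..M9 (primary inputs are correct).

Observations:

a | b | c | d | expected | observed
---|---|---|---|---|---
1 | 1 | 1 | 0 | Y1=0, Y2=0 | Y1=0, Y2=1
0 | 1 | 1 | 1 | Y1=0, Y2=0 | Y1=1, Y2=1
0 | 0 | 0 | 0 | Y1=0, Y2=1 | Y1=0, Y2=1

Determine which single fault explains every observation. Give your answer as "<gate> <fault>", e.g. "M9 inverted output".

Fault-free values for test 1 (a=1, b=1, c=1, d=0): M0=0, M1=0, M2=0, M3=0, M4=0, M5=1, M6=0, M7=0, M8=0, M9=0, giving Y1=0, Y2=0. Observed Y1=0, Y2=1.
Test 1: faults giving observed Y1=0, Y2=1 are {M2 stuck-at-1, M2 inverted output, M9 stuck-at-1, M9 inverted output}.
Test 2 (a=0, b=1, c=1, d=1): fault-free M0=0, M1=0, M2=0, M3=0, M4=0, M5=1, M6=0, M7=0, M8=0, M9=0 → Y1=0, Y2=0; observed Y1=1, Y2=1. Eliminates M9 stuck-at-1, M9 inverted output.
Test 3 (a=0, b=0, c=0, d=0): fault-free M0=1, M1=1, M2=1, M3=0, M4=1, M5=0, M6=0, M7=1, M8=0, M9=1 → Y1=0, Y2=1; observed Y1=0, Y2=1. Eliminates M2 inverted output.
Only M2 stuck-at-1 is consistent with every test.

M2 stuck-at-1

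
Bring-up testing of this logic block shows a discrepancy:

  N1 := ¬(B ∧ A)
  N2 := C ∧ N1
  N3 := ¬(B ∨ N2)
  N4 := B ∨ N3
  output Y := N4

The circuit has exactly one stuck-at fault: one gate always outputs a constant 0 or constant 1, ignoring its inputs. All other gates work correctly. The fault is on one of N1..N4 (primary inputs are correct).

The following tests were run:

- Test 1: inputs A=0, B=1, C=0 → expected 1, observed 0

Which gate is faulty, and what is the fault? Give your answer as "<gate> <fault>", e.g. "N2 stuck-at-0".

N4 stuck-at-0

Fault-free values for test 1 (A=0, B=1, C=0): N1=1, N2=0, N3=0, N4=1, giving Y=1. Observed 0.
Test 1: faults giving observed 0 are {N4 stuck-at-0}.
Only N4 stuck-at-0 is consistent with every test.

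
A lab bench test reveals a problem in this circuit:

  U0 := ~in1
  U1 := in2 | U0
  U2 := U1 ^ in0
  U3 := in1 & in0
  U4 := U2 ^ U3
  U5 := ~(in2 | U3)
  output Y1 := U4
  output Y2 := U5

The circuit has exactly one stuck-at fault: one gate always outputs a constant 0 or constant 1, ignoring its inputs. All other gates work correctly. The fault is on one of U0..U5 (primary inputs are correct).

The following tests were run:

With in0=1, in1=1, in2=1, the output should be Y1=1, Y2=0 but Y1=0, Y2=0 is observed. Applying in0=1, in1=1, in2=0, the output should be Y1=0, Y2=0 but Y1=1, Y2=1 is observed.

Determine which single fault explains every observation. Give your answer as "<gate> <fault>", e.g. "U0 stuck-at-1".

Fault-free values for test 1 (in0=1, in1=1, in2=1): U0=0, U1=1, U2=0, U3=1, U4=1, U5=0, giving Y1=1, Y2=0. Observed Y1=0, Y2=0.
Test 1: faults giving observed Y1=0, Y2=0 are {U1 stuck-at-0, U2 stuck-at-1, U3 stuck-at-0, U4 stuck-at-0}.
Test 2 (in0=1, in1=1, in2=0): fault-free U0=0, U1=0, U2=1, U3=1, U4=0, U5=0 → Y1=0, Y2=0; observed Y1=1, Y2=1. Eliminates U1 stuck-at-0, U2 stuck-at-1, U4 stuck-at-0.
Only U3 stuck-at-0 is consistent with every test.

U3 stuck-at-0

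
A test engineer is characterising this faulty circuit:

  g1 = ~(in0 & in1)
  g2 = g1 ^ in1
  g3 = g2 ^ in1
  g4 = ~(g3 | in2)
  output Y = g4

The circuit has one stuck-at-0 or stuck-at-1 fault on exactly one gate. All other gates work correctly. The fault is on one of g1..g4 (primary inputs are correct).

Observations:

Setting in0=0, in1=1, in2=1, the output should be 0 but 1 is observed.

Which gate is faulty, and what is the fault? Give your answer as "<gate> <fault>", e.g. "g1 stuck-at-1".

Fault-free values for test 1 (in0=0, in1=1, in2=1): g1=1, g2=0, g3=1, g4=0, giving Y=0. Observed 1.
Test 1: faults giving observed 1 are {g4 stuck-at-1}.
Only g4 stuck-at-1 is consistent with every test.

g4 stuck-at-1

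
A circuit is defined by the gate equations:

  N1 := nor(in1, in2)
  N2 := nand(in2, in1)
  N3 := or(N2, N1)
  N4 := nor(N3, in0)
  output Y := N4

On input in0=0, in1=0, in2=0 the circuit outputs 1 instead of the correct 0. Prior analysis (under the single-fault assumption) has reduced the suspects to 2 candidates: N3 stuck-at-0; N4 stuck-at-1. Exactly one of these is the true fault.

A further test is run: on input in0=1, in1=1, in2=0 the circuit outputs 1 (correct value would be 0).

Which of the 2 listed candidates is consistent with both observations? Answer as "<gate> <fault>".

Evaluate each candidate on input in0=1, in1=1, in2=0:
  N3 stuck-at-0: N1=0, N2=1, N3=0 [stuck-at-0], N4=0 → 0 — eliminated
  N4 stuck-at-1: N1=0, N2=1, N3=1, N4=1 [stuck-at-1] → 1 — matches
Only N4 stuck-at-1 reproduces the observed 1.

N4 stuck-at-1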